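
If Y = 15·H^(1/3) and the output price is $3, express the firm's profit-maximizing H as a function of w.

H(w) = (15/w)^(3/2)

MP_H = (1/3)·15·H^(-2/3) = 5·H^(-2/3).
Setting P·MP_H = w: 15·H^(-2/3) = w.
Solving for H: H^(-2/3) = w/15, so H = (15/w)^(3/2).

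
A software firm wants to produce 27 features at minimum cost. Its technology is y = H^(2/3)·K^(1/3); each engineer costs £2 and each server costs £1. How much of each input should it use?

H* = 27, K* = 27

Cost minimization requires the marginal rate of technical substitution to equal the input-price ratio: MP_H/MP_K = w/r.
Here MP_H/MP_K = (2/3)·(K/H)/(1/3) = 2·(K/H). Setting this equal to 2/1 = 2 gives K = H.
Substituting into y = 27: H^(2/3)·(H)^(1/3) = 27.
Solving, H = 27 and K = 27.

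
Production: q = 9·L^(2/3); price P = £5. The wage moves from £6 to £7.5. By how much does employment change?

From P·MP_L = w with MP_L = 6·L^(-1/3), the labor demand is L(w) = (30/w)^(3).
At w = 6: L = 125. At w = 7.5: L = 64.
ΔL = 64 − 125 = -61.

ΔL = -61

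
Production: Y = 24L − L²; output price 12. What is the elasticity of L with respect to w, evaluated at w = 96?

ε = -0.5

From P·MP_L = w with MP_L = 24 − 2L, labor demand is L(w) = (24 − w/12)/2.
dL/dw = −1/(24) = -1/24.
At w = 96, L = 8, so ε = (dL/dw)·(w/L) = (-1/24)·(96/8) = -0.5.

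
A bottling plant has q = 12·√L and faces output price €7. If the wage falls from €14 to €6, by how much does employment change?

ΔL = 40

From P·MP_L = w with MP_L = 6·L^(-1/2), the labor demand is L(w) = (42/w)^(2).
At w = 14: L = 9. At w = 6: L = 49.
ΔL = 49 − 9 = 40.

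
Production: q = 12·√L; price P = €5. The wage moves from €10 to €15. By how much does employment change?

ΔL = -5

From P·MP_L = w with MP_L = 6·L^(-1/2), the labor demand is L(w) = (30/w)^(2).
At w = 10: L = 9. At w = 15: L = 4.
ΔL = 4 − 9 = -5.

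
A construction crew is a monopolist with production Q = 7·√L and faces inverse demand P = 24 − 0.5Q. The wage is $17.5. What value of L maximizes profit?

Marginal revenue from the inverse demand is MR = 24 − Q.
The marginal product is MP_L = 3.5·L^(-1/2).
A monopolist hires until marginal revenue product equals the wage: MR·MP_L = w.
At L, Q = 7·√L. Substituting and solving: (24 − 7·√L)·3.5·L^(-1/2) = 17.5 gives L = 4.

L* = 4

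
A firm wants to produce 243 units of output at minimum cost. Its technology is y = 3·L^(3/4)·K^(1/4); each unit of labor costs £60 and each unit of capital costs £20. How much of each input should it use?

L* = 81, K* = 81

Cost minimization requires the marginal rate of technical substitution to equal the input-price ratio: MP_L/MP_K = w/r.
Here MP_L/MP_K = (3/4)·(K/L)/(1/4) = 3·(K/L). Setting this equal to 60/20 = 3 gives K = L.
Substituting into y = 243: 3·L^(3/4)·(L)^(1/4) = 243.
Solving, L = 81 and K = 81.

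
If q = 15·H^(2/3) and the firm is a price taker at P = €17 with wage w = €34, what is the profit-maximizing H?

MP_H = (2/3)·15·H^(-1/3) = 10·H^(-1/3).
Profit maximization for a price taker requires P·MP_H = w: 17·10·H^(-1/3) = 34.
So H^(-1/3) = 0.2, which gives H = 125.

H* = 125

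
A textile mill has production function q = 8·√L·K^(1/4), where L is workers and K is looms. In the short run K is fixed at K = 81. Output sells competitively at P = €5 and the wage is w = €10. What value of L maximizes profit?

With K = 81, MP_L = (1/2)·8·L^(-1/2)·81^(1/4) = 12·L^(-1/2).
Profit maximization for a price taker requires P·MP_L = w: 5·12·L^(-1/2) = 10.
So L^(-1/2) = 1/6, which gives L = 36.

L* = 36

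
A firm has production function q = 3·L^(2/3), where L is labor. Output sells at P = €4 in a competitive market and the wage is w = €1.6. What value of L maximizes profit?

L* = 125

MP_L = (2/3)·3·L^(-1/3) = 2·L^(-1/3).
Profit maximization for a price taker requires P·MP_L = w: 4·2·L^(-1/3) = 1.6.
So L^(-1/3) = 0.2, which gives L = 125.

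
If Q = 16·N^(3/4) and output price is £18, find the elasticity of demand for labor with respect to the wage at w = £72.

ε = -4

MP_N = (3/4)·16·N^(-1/4), so P·MP_N = w gives 216·N^(-1/4) = w.
Solving, N(w) = (216/w)^(4). This is a constant-elasticity form: N ∝ w^(−4), so ε = −4.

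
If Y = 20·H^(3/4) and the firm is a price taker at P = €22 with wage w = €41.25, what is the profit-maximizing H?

MP_H = (3/4)·20·H^(-1/4) = 15·H^(-1/4).
Profit maximization for a price taker requires P·MP_H = w: 22·15·H^(-1/4) = 41.25.
So H^(-1/4) = 0.125, which gives H = 4096.

H* = 4096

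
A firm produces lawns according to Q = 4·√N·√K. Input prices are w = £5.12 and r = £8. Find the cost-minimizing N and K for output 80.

Cost minimization requires the marginal rate of technical substitution to equal the input-price ratio: MP_N/MP_K = w/r.
Here MP_N/MP_K = (1/2)·(K/N)/(1/2) = (K/N). Setting this equal to 5.12/8 = 0.64 gives K = 0.64N.
Substituting into Q = 80: 4·N^(1/2)·(0.64N)^(1/2) = 80.
Solving, N = 25 and K = 16.

N* = 25, K* = 16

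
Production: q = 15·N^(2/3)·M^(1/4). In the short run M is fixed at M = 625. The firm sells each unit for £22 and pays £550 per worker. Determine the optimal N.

With M = 625, MP_N = (2/3)·15·N^(-1/3)·625^(1/4) = 50·N^(-1/3).
Profit maximization for a price taker requires P·MP_N = w: 22·50·N^(-1/3) = 550.
So N^(-1/3) = 0.5, which gives N = 8.

N* = 8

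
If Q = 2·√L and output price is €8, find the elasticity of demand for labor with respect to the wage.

ε = -2

MP_L = (1/2)·2·L^(-1/2), so P·MP_L = w gives 8·L^(-1/2) = w.
Solving, L(w) = (8/w)^(2). This is a constant-elasticity form: L ∝ w^(−2), so ε = −2.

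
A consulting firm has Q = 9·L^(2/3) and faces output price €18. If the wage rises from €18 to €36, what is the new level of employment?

From P·MP_L = w with MP_L = 6·L^(-1/3), the labor demand is L(w) = (108/w)^(3).
At w = 18: L = 216. At w = 36: L = 27.

L* = 27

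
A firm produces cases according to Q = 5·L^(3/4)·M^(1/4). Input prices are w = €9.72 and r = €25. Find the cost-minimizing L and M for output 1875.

L* = 625, M* = 81

Cost minimization requires the marginal rate of technical substitution to equal the input-price ratio: MP_L/MP_M = w/r.
Here MP_L/MP_M = (3/4)·(M/L)/(1/4) = 3·(M/L). Setting this equal to 9.72/25 = 0.3888 gives M = 0.1296L.
Substituting into Q = 1875: 5·L^(3/4)·(0.1296L)^(1/4) = 1875.
Solving, L = 625 and M = 81.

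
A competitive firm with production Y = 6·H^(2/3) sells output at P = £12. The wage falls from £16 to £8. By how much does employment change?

From P·MP_H = w with MP_H = 4·H^(-1/3), the labor demand is H(w) = (48/w)^(3).
At w = 16: H = 27. At w = 8: H = 216.
ΔH = 216 − 27 = 189.

ΔH = 189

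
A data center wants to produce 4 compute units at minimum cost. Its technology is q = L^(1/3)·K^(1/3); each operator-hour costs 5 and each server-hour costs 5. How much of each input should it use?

Cost minimization requires the marginal rate of technical substitution to equal the input-price ratio: MP_L/MP_K = w/r.
Here MP_L/MP_K = (1/3)·(K/L)/(1/3) = (K/L). Setting this equal to 5/5 = 1 gives K = L.
Substituting into q = 4: L^(1/3)·(L)^(1/3) = 4.
Solving, L = 8 and K = 8.

L* = 8, K* = 8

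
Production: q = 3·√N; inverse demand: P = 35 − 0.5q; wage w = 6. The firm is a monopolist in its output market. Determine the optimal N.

N* = 25

Marginal revenue from the inverse demand is MR = 35 − q.
The marginal product is MP_N = 1.5·N^(-1/2).
A monopolist hires until marginal revenue product equals the wage: MR·MP_N = w.
At N, q = 3·√N. Substituting and solving: (35 − 3·√N)·1.5·N^(-1/2) = 6 gives N = 25.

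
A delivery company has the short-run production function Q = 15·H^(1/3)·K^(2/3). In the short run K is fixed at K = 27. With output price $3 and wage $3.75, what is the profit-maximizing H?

H* = 216

With K = 27, MP_H = (1/3)·15·H^(-2/3)·27^(2/3) = 45·H^(-2/3).
Profit maximization for a price taker requires P·MP_H = w: 3·45·H^(-2/3) = 3.75.
So H^(-2/3) = 1/36, which gives H = 216.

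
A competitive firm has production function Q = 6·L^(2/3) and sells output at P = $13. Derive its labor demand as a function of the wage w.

L(w) = 140608/w³

MP_L = (2/3)·6·L^(-1/3) = 4·L^(-1/3).
Setting P·MP_L = w: 52·L^(-1/3) = w.
Solving for L: L^(-1/3) = w/52, so L = (52/w)^(3).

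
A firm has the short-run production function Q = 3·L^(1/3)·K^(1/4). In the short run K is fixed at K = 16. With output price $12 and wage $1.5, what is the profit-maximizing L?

L* = 64

With K = 16, MP_L = (1/3)·3·L^(-2/3)·16^(1/4) = 2·L^(-2/3).
Profit maximization for a price taker requires P·MP_L = w: 12·2·L^(-2/3) = 1.5.
So L^(-2/3) = 0.0625, which gives L = 64.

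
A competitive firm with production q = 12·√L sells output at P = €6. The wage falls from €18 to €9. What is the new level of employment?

L* = 16

From P·MP_L = w with MP_L = 6·L^(-1/2), the labor demand is L(w) = (36/w)^(2).
At w = 18: L = 4. At w = 9: L = 16.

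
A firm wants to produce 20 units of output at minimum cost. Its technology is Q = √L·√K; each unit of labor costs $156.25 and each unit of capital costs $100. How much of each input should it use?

L* = 16, K* = 25

Cost minimization requires the marginal rate of technical substitution to equal the input-price ratio: MP_L/MP_K = w/r.
Here MP_L/MP_K = (1/2)·(K/L)/(1/2) = (K/L). Setting this equal to 156.25/100 = 1.5625 gives K = 1.5625L.
Substituting into Q = 20: L^(1/2)·(1.5625L)^(1/2) = 20.
Solving, L = 16 and K = 25.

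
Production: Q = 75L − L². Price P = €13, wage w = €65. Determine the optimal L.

L* = 35

The marginal product of L is MP_L = 75 − 2L.
A price-taking firm hires until the value of the marginal product equals the wage: P·MP_L = w, so 13·(75 − 2L) = 65.
Then 75 − 2L = 5, giving L = 35.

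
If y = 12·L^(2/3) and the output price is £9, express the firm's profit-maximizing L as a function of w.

L(w) = 373248/w³

MP_L = (2/3)·12·L^(-1/3) = 8·L^(-1/3).
Setting P·MP_L = w: 72·L^(-1/3) = w.
Solving for L: L^(-1/3) = w/72, so L = (72/w)^(3).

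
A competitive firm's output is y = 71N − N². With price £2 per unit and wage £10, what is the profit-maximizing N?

N* = 33

The marginal product of N is MP_N = 71 − 2N.
A price-taking firm hires until the value of the marginal product equals the wage: P·MP_N = w, so 2·(71 − 2N) = 10.
Then 71 − 2N = 5, giving N = 33.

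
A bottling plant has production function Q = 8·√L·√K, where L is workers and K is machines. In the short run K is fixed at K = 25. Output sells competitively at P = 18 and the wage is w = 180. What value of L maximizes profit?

With K = 25, MP_L = (1/2)·8·L^(-1/2)·25^(1/2) = 20·L^(-1/2).
Profit maximization for a price taker requires P·MP_L = w: 18·20·L^(-1/2) = 180.
So L^(-1/2) = 0.5, which gives L = 4.

L* = 4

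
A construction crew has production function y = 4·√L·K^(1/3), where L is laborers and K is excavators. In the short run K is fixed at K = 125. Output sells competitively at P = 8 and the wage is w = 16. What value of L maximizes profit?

With K = 125, MP_L = (1/2)·4·L^(-1/2)·125^(1/3) = 10·L^(-1/2).
Profit maximization for a price taker requires P·MP_L = w: 8·10·L^(-1/2) = 16.
So L^(-1/2) = 0.2, which gives L = 25.

L* = 25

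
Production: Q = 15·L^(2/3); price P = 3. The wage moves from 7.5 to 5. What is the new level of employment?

From P·MP_L = w with MP_L = 10·L^(-1/3), the labor demand is L(w) = (30/w)^(3).
At w = 7.5: L = 64. At w = 5: L = 216.

L* = 216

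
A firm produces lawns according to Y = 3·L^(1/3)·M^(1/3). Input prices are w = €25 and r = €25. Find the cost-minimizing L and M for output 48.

Cost minimization requires the marginal rate of technical substitution to equal the input-price ratio: MP_L/MP_M = w/r.
Here MP_L/MP_M = (1/3)·(M/L)/(1/3) = (M/L). Setting this equal to 25/25 = 1 gives M = L.
Substituting into Y = 48: 3·L^(1/3)·(L)^(1/3) = 48.
Solving, L = 64 and M = 64.

L* = 64, M* = 64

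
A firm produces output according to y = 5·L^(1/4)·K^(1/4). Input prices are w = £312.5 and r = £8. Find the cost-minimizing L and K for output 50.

Cost minimization requires the marginal rate of technical substitution to equal the input-price ratio: MP_L/MP_K = w/r.
Here MP_L/MP_K = (1/4)·(K/L)/(1/4) = (K/L). Setting this equal to 312.5/8 = 39.0625 gives K = 39.0625L.
Substituting into y = 50: 5·L^(1/4)·(39.0625L)^(1/4) = 50.
Solving, L = 16 and K = 625.

L* = 16, K* = 625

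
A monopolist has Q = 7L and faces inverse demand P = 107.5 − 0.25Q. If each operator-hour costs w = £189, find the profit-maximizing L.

L* = 23

Marginal revenue from the inverse demand is MR = 107.5 − 0.5Q.
The marginal product is MP_L = 7.
A monopolist hires until marginal revenue product equals the wage: MR·MP_L = w.
(107.5 − 3.5L)·7 = 189, so L = 23.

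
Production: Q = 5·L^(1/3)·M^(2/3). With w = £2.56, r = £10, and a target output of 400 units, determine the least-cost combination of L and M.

L* = 125, M* = 64

Cost minimization requires the marginal rate of technical substitution to equal the input-price ratio: MP_L/MP_M = w/r.
Here MP_L/MP_M = (1/3)·(M/L)/(2/3) = 0.5·(M/L). Setting this equal to 2.56/10 = 0.256 gives M = 0.512L.
Substituting into Q = 400: 5·L^(1/3)·(0.512L)^(2/3) = 400.
Solving, L = 125 and M = 64.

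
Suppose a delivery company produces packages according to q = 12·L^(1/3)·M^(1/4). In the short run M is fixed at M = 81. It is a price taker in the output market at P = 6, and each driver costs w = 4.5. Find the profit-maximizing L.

L* = 64

With M = 81, MP_L = (1/3)·12·L^(-2/3)·81^(1/4) = 12·L^(-2/3).
Profit maximization for a price taker requires P·MP_L = w: 6·12·L^(-2/3) = 4.5.
So L^(-2/3) = 0.0625, which gives L = 64.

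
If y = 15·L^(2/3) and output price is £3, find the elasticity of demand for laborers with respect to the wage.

ε = -3

MP_L = (2/3)·15·L^(-1/3), so P·MP_L = w gives 30·L^(-1/3) = w.
Solving, L(w) = (30/w)^(3). This is a constant-elasticity form: L ∝ w^(−3), so ε = −3.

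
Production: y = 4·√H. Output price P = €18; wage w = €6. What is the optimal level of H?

MP_H = (1/2)·4·H^(-1/2) = 2·H^(-1/2).
Profit maximization for a price taker requires P·MP_H = w: 18·2·H^(-1/2) = 6.
So H^(-1/2) = 1/6, which gives H = 36.

H* = 36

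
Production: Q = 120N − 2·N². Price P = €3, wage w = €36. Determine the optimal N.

N* = 27

The marginal product of N is MP_N = 120 − 4N.
A price-taking firm hires until the value of the marginal product equals the wage: P·MP_N = w, so 3·(120 − 4N) = 36.
Then 120 − 4N = 12, giving N = 27.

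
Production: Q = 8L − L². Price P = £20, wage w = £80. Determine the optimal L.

The marginal product of L is MP_L = 8 − 2L.
A price-taking firm hires until the value of the marginal product equals the wage: P·MP_L = w, so 20·(8 − 2L) = 80.
Then 8 − 2L = 4, giving L = 2.

L* = 2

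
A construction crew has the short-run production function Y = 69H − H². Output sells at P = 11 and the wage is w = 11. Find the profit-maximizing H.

H* = 34

The marginal product of H is MP_H = 69 − 2H.
A price-taking firm hires until the value of the marginal product equals the wage: P·MP_H = w, so 11·(69 − 2H) = 11.
Then 69 − 2H = 1, giving H = 34.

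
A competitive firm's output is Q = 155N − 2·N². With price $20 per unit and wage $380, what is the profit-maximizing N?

N* = 34

The marginal product of N is MP_N = 155 − 4N.
A price-taking firm hires until the value of the marginal product equals the wage: P·MP_N = w, so 20·(155 − 4N) = 380.
Then 155 − 4N = 19, giving N = 34.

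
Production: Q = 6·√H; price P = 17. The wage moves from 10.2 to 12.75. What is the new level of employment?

H* = 16

From P·MP_H = w with MP_H = 3·H^(-1/2), the labor demand is H(w) = (51/w)^(2).
At w = 10.2: H = 25. At w = 12.75: H = 16.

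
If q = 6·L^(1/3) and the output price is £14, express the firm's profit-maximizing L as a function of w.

L(w) = (28/w)^(3/2)

MP_L = (1/3)·6·L^(-2/3) = 2·L^(-2/3).
Setting P·MP_L = w: 28·L^(-2/3) = w.
Solving for L: L^(-2/3) = w/28, so L = (28/w)^(3/2).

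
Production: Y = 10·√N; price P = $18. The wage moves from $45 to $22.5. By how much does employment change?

From P·MP_N = w with MP_N = 5·N^(-1/2), the labor demand is N(w) = (90/w)^(2).
At w = 45: N = 4. At w = 22.5: N = 16.
ΔN = 16 − 4 = 12.

ΔN = 12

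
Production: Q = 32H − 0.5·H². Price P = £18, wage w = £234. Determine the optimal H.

The marginal product of H is MP_H = 32 − H.
A price-taking firm hires until the value of the marginal product equals the wage: P·MP_H = w, so 18·(32 − H) = 234.
Then 32 − H = 13, giving H = 19.

H* = 19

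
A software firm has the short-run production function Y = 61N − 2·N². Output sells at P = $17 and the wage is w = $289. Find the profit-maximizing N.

The marginal product of N is MP_N = 61 − 4N.
A price-taking firm hires until the value of the marginal product equals the wage: P·MP_N = w, so 17·(61 − 4N) = 289.
Then 61 − 4N = 17, giving N = 11.

N* = 11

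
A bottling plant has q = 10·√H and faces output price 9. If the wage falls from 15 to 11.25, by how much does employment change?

ΔH = 7

From P·MP_H = w with MP_H = 5·H^(-1/2), the labor demand is H(w) = (45/w)^(2).
At w = 15: H = 9. At w = 11.25: H = 16.
ΔH = 16 − 9 = 7.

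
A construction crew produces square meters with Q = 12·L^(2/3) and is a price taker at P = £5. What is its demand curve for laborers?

MP_L = (2/3)·12·L^(-1/3) = 8·L^(-1/3).
Setting P·MP_L = w: 40·L^(-1/3) = w.
Solving for L: L^(-1/3) = w/40, so L = (40/w)^(3).

L(w) = 64000/w³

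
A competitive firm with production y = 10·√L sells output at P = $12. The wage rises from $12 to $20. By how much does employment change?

From P·MP_L = w with MP_L = 5·L^(-1/2), the labor demand is L(w) = (60/w)^(2).
At w = 12: L = 25. At w = 20: L = 9.
ΔL = 9 − 25 = -16.

ΔL = -16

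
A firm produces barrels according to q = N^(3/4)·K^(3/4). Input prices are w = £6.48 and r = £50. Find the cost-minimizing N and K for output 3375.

Cost minimization requires the marginal rate of technical substitution to equal the input-price ratio: MP_N/MP_K = w/r.
Here MP_N/MP_K = (3/4)·(K/N)/(3/4) = (K/N). Setting this equal to 6.48/50 = 0.1296 gives K = 0.1296N.
Substituting into q = 3375: N^(3/4)·(0.1296N)^(3/4) = 3375.
Solving, N = 625 and K = 81.

N* = 625, K* = 81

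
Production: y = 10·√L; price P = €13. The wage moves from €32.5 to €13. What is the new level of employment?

From P·MP_L = w with MP_L = 5·L^(-1/2), the labor demand is L(w) = (65/w)^(2).
At w = 32.5: L = 4. At w = 13: L = 25.

L* = 25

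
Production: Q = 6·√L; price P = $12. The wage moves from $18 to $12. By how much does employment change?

From P·MP_L = w with MP_L = 3·L^(-1/2), the labor demand is L(w) = (36/w)^(2).
At w = 18: L = 4. At w = 12: L = 9.
ΔL = 9 − 4 = 5.

ΔL = 5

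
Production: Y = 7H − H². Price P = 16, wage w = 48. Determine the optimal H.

H* = 2

The marginal product of H is MP_H = 7 − 2H.
A price-taking firm hires until the value of the marginal product equals the wage: P·MP_H = w, so 16·(7 − 2H) = 48.
Then 7 − 2H = 3, giving H = 2.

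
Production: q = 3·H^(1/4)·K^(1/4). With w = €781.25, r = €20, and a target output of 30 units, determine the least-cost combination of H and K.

Cost minimization requires the marginal rate of technical substitution to equal the input-price ratio: MP_H/MP_K = w/r.
Here MP_H/MP_K = (1/4)·(K/H)/(1/4) = (K/H). Setting this equal to 781.25/20 = 39.0625 gives K = 39.0625H.
Substituting into q = 30: 3·H^(1/4)·(39.0625H)^(1/4) = 30.
Solving, H = 16 and K = 625.

H* = 16, K* = 625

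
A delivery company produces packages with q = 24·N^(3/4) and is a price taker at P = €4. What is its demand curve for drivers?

MP_N = (3/4)·24·N^(-1/4) = 18·N^(-1/4).
Setting P·MP_N = w: 72·N^(-1/4) = w.
Solving for N: N^(-1/4) = w/72, so N = (72/w)^(4).

N(w) = (72/w)^(4)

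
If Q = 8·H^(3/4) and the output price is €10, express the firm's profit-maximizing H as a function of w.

H(w) = (60/w)^(4)

MP_H = (3/4)·8·H^(-1/4) = 6·H^(-1/4).
Setting P·MP_H = w: 60·H^(-1/4) = w.
Solving for H: H^(-1/4) = w/60, so H = (60/w)^(4).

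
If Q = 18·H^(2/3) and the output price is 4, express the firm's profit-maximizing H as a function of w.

MP_H = (2/3)·18·H^(-1/3) = 12·H^(-1/3).
Setting P·MP_H = w: 48·H^(-1/3) = w.
Solving for H: H^(-1/3) = w/48, so H = (48/w)^(3).

H(w) = 110592/w³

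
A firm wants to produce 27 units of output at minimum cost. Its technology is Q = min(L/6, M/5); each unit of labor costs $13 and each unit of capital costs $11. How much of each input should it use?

With a fixed-proportions technology, the cost-minimizing bundle uses no slack in either input: L/6 = M/5 = Q.
So L = 6·27 = 162 and M = 5·27 = 135.

L* = 162, M* = 135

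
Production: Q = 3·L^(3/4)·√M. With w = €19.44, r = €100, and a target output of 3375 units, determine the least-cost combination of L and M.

L* = 625, M* = 81

Cost minimization requires the marginal rate of technical substitution to equal the input-price ratio: MP_L/MP_M = w/r.
Here MP_L/MP_M = (3/4)·(M/L)/(1/2) = 1.5·(M/L). Setting this equal to 19.44/100 = 0.1944 gives M = 0.1296L.
Substituting into Q = 3375: 3·L^(3/4)·(0.1296L)^(1/2) = 3375.
Solving, L = 625 and M = 81.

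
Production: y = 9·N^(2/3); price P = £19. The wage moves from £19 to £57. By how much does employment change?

ΔN = -208

From P·MP_N = w with MP_N = 6·N^(-1/3), the labor demand is N(w) = (114/w)^(3).
At w = 19: N = 216. At w = 57: N = 8.
ΔN = 8 − 216 = -208.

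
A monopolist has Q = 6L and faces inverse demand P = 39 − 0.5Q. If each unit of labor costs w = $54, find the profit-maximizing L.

Marginal revenue from the inverse demand is MR = 39 − Q.
The marginal product is MP_L = 6.
A monopolist hires until marginal revenue product equals the wage: MR·MP_L = w.
(39 − 6L)·6 = 54, so L = 5.

L* = 5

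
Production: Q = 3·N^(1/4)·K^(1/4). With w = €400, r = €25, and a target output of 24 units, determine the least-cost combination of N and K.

Cost minimization requires the marginal rate of technical substitution to equal the input-price ratio: MP_N/MP_K = w/r.
Here MP_N/MP_K = (1/4)·(K/N)/(1/4) = (K/N). Setting this equal to 400/25 = 16 gives K = 16N.
Substituting into Q = 24: 3·N^(1/4)·(16N)^(1/4) = 24.
Solving, N = 16 and K = 256.

N* = 16, K* = 256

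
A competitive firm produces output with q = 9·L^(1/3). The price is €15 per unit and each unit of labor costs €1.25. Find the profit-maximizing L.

MP_L = (1/3)·9·L^(-2/3) = 3·L^(-2/3).
Profit maximization for a price taker requires P·MP_L = w: 15·3·L^(-2/3) = 1.25.
So L^(-2/3) = 1/36, which gives L = 216.

L* = 216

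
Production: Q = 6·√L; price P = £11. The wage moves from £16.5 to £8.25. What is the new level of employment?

L* = 16

From P·MP_L = w with MP_L = 3·L^(-1/2), the labor demand is L(w) = (33/w)^(2).
At w = 16.5: L = 4. At w = 8.25: L = 16.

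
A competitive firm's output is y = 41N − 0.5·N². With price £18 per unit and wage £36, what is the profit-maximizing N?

N* = 39

The marginal product of N is MP_N = 41 − N.
A price-taking firm hires until the value of the marginal product equals the wage: P·MP_N = w, so 18·(41 − N) = 36.
Then 41 − N = 2, giving N = 39.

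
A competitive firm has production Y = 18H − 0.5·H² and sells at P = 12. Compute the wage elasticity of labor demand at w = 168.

From P·MP_H = w with MP_H = 18 − H, labor demand is H(w) = 18 − w/12.
dH/dw = −1/(12) = -1/12.
At w = 168, H = 4, so ε = (dH/dw)·(w/H) = (-1/12)·(168/4) = -3.5.

ε = -3.5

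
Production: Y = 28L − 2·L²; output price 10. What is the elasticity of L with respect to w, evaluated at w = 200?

ε = -2.5

From P·MP_L = w with MP_L = 28 − 4L, labor demand is L(w) = (28 − w/10)/4.
dL/dw = −1/(40) = -0.025.
At w = 200, L = 2, so ε = (dL/dw)·(w/L) = (-0.025)·(200/2) = -2.5.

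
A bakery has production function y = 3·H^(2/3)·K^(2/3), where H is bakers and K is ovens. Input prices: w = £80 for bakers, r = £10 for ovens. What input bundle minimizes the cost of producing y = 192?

H* = 8, K* = 64

Cost minimization requires the marginal rate of technical substitution to equal the input-price ratio: MP_H/MP_K = w/r.
Here MP_H/MP_K = (2/3)·(K/H)/(2/3) = (K/H). Setting this equal to 80/10 = 8 gives K = 8H.
Substituting into y = 192: 3·H^(2/3)·(8H)^(2/3) = 192.
Solving, H = 8 and K = 64.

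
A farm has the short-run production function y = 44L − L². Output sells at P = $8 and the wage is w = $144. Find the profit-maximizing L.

L* = 13

The marginal product of L is MP_L = 44 − 2L.
A price-taking firm hires until the value of the marginal product equals the wage: P·MP_L = w, so 8·(44 − 2L) = 144.
Then 44 − 2L = 18, giving L = 13.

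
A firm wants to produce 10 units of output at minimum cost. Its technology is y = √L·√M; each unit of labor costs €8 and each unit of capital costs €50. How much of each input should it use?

Cost minimization requires the marginal rate of technical substitution to equal the input-price ratio: MP_L/MP_M = w/r.
Here MP_L/MP_M = (1/2)·(M/L)/(1/2) = (M/L). Setting this equal to 8/50 = 0.16 gives M = 0.16L.
Substituting into y = 10: L^(1/2)·(0.16L)^(1/2) = 10.
Solving, L = 25 and M = 4.

L* = 25, M* = 4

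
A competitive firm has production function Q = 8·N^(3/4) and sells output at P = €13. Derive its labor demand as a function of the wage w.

N(w) = (78/w)^(4)

MP_N = (3/4)·8·N^(-1/4) = 6·N^(-1/4).
Setting P·MP_N = w: 78·N^(-1/4) = w.
Solving for N: N^(-1/4) = w/78, so N = (78/w)^(4).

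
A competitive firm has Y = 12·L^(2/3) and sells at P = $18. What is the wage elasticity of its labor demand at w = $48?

MP_L = (2/3)·12·L^(-1/3), so P·MP_L = w gives 144·L^(-1/3) = w.
Solving, L(w) = (144/w)^(3). This is a constant-elasticity form: L ∝ w^(−3), so ε = −3.

ε = -3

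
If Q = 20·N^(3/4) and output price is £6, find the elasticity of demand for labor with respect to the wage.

ε = -4

MP_N = (3/4)·20·N^(-1/4), so P·MP_N = w gives 90·N^(-1/4) = w.
Solving, N(w) = (90/w)^(4). This is a constant-elasticity form: N ∝ w^(−4), so ε = −4.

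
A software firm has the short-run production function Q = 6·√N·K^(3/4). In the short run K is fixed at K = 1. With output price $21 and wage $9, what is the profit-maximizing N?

With K = 1, MP_N = (1/2)·6·N^(-1/2)·1^(3/4) = 3·N^(-1/2).
Profit maximization for a price taker requires P·MP_N = w: 21·3·N^(-1/2) = 9.
So N^(-1/2) = 1/7, which gives N = 49.

N* = 49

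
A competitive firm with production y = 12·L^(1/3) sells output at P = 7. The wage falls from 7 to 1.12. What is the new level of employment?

L* = 125

From P·MP_L = w with MP_L = 4·L^(-2/3), the labor demand is L(w) = (28/w)^(3/2).
At w = 7: L = 8. At w = 1.12: L = 125.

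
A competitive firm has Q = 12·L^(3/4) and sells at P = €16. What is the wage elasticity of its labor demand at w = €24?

MP_L = (3/4)·12·L^(-1/4), so P·MP_L = w gives 144·L^(-1/4) = w.
Solving, L(w) = (144/w)^(4). This is a constant-elasticity form: L ∝ w^(−4), so ε = −4.

ε = -4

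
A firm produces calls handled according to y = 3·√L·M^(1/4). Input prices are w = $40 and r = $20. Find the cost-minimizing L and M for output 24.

L* = 16, M* = 16

Cost minimization requires the marginal rate of technical substitution to equal the input-price ratio: MP_L/MP_M = w/r.
Here MP_L/MP_M = (1/2)·(M/L)/(1/4) = 2·(M/L). Setting this equal to 40/20 = 2 gives M = L.
Substituting into y = 24: 3·L^(1/2)·(L)^(1/4) = 24.
Solving, L = 16 and M = 16.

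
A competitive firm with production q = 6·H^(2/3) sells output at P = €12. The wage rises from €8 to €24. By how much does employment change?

ΔH = -208

From P·MP_H = w with MP_H = 4·H^(-1/3), the labor demand is H(w) = (48/w)^(3).
At w = 8: H = 216. At w = 24: H = 8.
ΔH = 8 − 216 = -208.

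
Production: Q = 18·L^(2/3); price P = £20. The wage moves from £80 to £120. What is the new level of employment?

L* = 8

From P·MP_L = w with MP_L = 12·L^(-1/3), the labor demand is L(w) = (240/w)^(3).
At w = 80: L = 27. At w = 120: L = 8.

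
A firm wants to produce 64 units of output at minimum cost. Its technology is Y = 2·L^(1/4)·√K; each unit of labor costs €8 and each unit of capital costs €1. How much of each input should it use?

Cost minimization requires the marginal rate of technical substitution to equal the input-price ratio: MP_L/MP_K = w/r.
Here MP_L/MP_K = (1/4)·(K/L)/(1/2) = 0.5·(K/L). Setting this equal to 8/1 = 8 gives K = 16L.
Substituting into Y = 64: 2·L^(1/4)·(16L)^(1/2) = 64.
Solving, L = 16 and K = 256.

L* = 16, K* = 256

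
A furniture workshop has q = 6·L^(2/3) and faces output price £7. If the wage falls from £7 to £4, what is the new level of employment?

From P·MP_L = w with MP_L = 4·L^(-1/3), the labor demand is L(w) = (28/w)^(3).
At w = 7: L = 64. At w = 4: L = 343.

L* = 343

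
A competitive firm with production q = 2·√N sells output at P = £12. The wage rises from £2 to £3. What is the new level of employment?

From P·MP_N = w with MP_N = N^(-1/2), the labor demand is N(w) = (12/w)^(2).
At w = 2: N = 36. At w = 3: N = 16.

N* = 16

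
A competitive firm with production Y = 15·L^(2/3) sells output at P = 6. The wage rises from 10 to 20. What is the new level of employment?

L* = 27

From P·MP_L = w with MP_L = 10·L^(-1/3), the labor demand is L(w) = (60/w)^(3).
At w = 10: L = 216. At w = 20: L = 27.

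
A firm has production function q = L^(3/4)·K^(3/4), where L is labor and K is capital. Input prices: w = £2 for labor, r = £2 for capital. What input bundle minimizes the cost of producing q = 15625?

Cost minimization requires the marginal rate of technical substitution to equal the input-price ratio: MP_L/MP_K = w/r.
Here MP_L/MP_K = (3/4)·(K/L)/(3/4) = (K/L). Setting this equal to 2/2 = 1 gives K = L.
Substituting into q = 15625: L^(3/4)·(L)^(3/4) = 15625.
Solving, L = 625 and K = 625.

L* = 625, K* = 625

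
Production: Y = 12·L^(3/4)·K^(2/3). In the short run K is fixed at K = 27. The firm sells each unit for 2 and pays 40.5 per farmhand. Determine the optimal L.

L* = 256

With K = 27, MP_L = (3/4)·12·L^(-1/4)·27^(2/3) = 81·L^(-1/4).
Profit maximization for a price taker requires P·MP_L = w: 2·81·L^(-1/4) = 40.5.
So L^(-1/4) = 0.25, which gives L = 256.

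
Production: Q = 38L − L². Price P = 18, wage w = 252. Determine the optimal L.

L* = 12

The marginal product of L is MP_L = 38 − 2L.
A price-taking firm hires until the value of the marginal product equals the wage: P·MP_L = w, so 18·(38 − 2L) = 252.
Then 38 − 2L = 14, giving L = 12.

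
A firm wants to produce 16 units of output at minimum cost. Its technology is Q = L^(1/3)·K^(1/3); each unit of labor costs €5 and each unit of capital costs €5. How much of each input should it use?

Cost minimization requires the marginal rate of technical substitution to equal the input-price ratio: MP_L/MP_K = w/r.
Here MP_L/MP_K = (1/3)·(K/L)/(1/3) = (K/L). Setting this equal to 5/5 = 1 gives K = L.
Substituting into Q = 16: L^(1/3)·(L)^(1/3) = 16.
Solving, L = 64 and K = 64.

L* = 64, K* = 64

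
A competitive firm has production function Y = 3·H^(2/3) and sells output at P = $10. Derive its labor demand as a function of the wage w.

MP_H = (2/3)·3·H^(-1/3) = 2·H^(-1/3).
Setting P·MP_H = w: 20·H^(-1/3) = w.
Solving for H: H^(-1/3) = w/20, so H = (20/w)^(3).

H(w) = 8000/w³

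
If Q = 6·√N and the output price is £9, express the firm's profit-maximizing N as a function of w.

N(w) = 729/w²

MP_N = (1/2)·6·N^(-1/2) = 3·N^(-1/2).
Setting P·MP_N = w: 27·N^(-1/2) = w.
Solving for N: N^(-1/2) = w/27, so N = (27/w)^(2).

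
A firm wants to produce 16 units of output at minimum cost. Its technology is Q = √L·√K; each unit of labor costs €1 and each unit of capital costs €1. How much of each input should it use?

Cost minimization requires the marginal rate of technical substitution to equal the input-price ratio: MP_L/MP_K = w/r.
Here MP_L/MP_K = (1/2)·(K/L)/(1/2) = (K/L). Setting this equal to 1/1 = 1 gives K = L.
Substituting into Q = 16: L^(1/2)·(L)^(1/2) = 16.
Solving, L = 16 and K = 16.

L* = 16, K* = 16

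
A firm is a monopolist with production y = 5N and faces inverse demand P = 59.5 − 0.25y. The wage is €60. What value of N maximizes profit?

Marginal revenue from the inverse demand is MR = 59.5 − 0.5y.
The marginal product is MP_N = 5.
A monopolist hires until marginal revenue product equals the wage: MR·MP_N = w.
(59.5 − 2.5N)·5 = 60, so N = 19.

N* = 19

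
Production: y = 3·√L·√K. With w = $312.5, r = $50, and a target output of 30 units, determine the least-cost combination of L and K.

L* = 4, K* = 25

Cost minimization requires the marginal rate of technical substitution to equal the input-price ratio: MP_L/MP_K = w/r.
Here MP_L/MP_K = (1/2)·(K/L)/(1/2) = (K/L). Setting this equal to 312.5/50 = 6.25 gives K = 6.25L.
Substituting into y = 30: 3·L^(1/2)·(6.25L)^(1/2) = 30.
Solving, L = 4 and K = 25.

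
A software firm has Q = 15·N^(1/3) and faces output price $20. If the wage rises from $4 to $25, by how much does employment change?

From P·MP_N = w with MP_N = 5·N^(-2/3), the labor demand is N(w) = (100/w)^(3/2).
At w = 4: N = 125. At w = 25: N = 8.
ΔN = 8 − 125 = -117.

ΔN = -117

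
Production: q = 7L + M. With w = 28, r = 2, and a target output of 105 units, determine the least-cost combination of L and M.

The inputs are perfect substitutes, so the firm uses whichever has the lower cost per unit of output.
Cost per unit of output via L is 4; via M it is 2. M is cheaper.
Producing q = 105 with M alone: L = 0, M = 105.

L* = 0, M* = 105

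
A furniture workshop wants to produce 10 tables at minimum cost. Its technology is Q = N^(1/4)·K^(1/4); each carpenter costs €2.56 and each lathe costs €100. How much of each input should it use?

N* = 625, K* = 16

Cost minimization requires the marginal rate of technical substitution to equal the input-price ratio: MP_N/MP_K = w/r.
Here MP_N/MP_K = (1/4)·(K/N)/(1/4) = (K/N). Setting this equal to 2.56/100 = 0.0256 gives K = 0.0256N.
Substituting into Q = 10: N^(1/4)·(0.0256N)^(1/4) = 10.
Solving, N = 625 and K = 16.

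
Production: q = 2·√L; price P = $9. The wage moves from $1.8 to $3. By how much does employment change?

ΔL = -16

From P·MP_L = w with MP_L = L^(-1/2), the labor demand is L(w) = (9/w)^(2).
At w = 1.8: L = 25. At w = 3: L = 9.
ΔL = 9 − 25 = -16.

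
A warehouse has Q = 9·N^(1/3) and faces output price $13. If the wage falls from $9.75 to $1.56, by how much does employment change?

From P·MP_N = w with MP_N = 3·N^(-2/3), the labor demand is N(w) = (39/w)^(3/2).
At w = 9.75: N = 8. At w = 1.56: N = 125.
ΔN = 125 − 8 = 117.

ΔN = 117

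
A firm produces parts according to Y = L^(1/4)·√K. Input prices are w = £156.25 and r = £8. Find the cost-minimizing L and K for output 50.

Cost minimization requires the marginal rate of technical substitution to equal the input-price ratio: MP_L/MP_K = w/r.
Here MP_L/MP_K = (1/4)·(K/L)/(1/2) = 0.5·(K/L). Setting this equal to 156.25/8 = 19.53125 gives K = 39.0625L.
Substituting into Y = 50: L^(1/4)·(39.0625L)^(1/2) = 50.
Solving, L = 16 and K = 625.

L* = 16, K* = 625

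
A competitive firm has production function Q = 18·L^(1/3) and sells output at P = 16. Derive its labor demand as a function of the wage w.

MP_L = (1/3)·18·L^(-2/3) = 6·L^(-2/3).
Setting P·MP_L = w: 96·L^(-2/3) = w.
Solving for L: L^(-2/3) = w/96, so L = (96/w)^(3/2).

L(w) = (96/w)^(3/2)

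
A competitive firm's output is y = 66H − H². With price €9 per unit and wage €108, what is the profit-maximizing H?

H* = 27

The marginal product of H is MP_H = 66 − 2H.
A price-taking firm hires until the value of the marginal product equals the wage: P·MP_H = w, so 9·(66 − 2H) = 108.
Then 66 − 2H = 12, giving H = 27.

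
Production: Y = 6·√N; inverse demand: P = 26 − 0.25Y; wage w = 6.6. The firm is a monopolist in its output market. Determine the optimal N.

Marginal revenue from the inverse demand is MR = 26 − 0.5Y.
The marginal product is MP_N = 3·N^(-1/2).
A monopolist hires until marginal revenue product equals the wage: MR·MP_N = w.
At N, Y = 6·√N. Substituting and solving: (26 − 3·√N)·3·N^(-1/2) = 6.6 gives N = 25.

N* = 25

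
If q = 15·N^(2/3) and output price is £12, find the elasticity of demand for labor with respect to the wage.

ε = -3

MP_N = (2/3)·15·N^(-1/3), so P·MP_N = w gives 120·N^(-1/3) = w.
Solving, N(w) = (120/w)^(3). This is a constant-elasticity form: N ∝ w^(−3), so ε = −3.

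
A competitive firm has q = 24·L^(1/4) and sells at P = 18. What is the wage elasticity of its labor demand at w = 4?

MP_L = (1/4)·24·L^(-3/4), so P·MP_L = w gives 108·L^(-3/4) = w.
Solving, L(w) = (108/w)^(4/3). This is a constant-elasticity form: L ∝ w^(−4/3), so ε = −4/3.

ε = -4/3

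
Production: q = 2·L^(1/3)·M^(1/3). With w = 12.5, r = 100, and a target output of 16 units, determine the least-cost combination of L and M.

L* = 64, M* = 8

Cost minimization requires the marginal rate of technical substitution to equal the input-price ratio: MP_L/MP_M = w/r.
Here MP_L/MP_M = (1/3)·(M/L)/(1/3) = (M/L). Setting this equal to 12.5/100 = 0.125 gives M = 0.125L.
Substituting into q = 16: 2·L^(1/3)·(0.125L)^(1/3) = 16.
Solving, L = 64 and M = 8.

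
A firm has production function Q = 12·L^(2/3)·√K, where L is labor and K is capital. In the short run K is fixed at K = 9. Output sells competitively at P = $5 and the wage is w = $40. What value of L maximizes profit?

L* = 27

With K = 9, MP_L = (2/3)·12·L^(-1/3)·9^(1/2) = 24·L^(-1/3).
Profit maximization for a price taker requires P·MP_L = w: 5·24·L^(-1/3) = 40.
So L^(-1/3) = 1/3, which gives L = 27.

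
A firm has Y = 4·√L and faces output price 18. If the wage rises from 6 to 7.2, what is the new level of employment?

L* = 25

From P·MP_L = w with MP_L = 2·L^(-1/2), the labor demand is L(w) = (36/w)^(2).
At w = 6: L = 36. At w = 7.2: L = 25.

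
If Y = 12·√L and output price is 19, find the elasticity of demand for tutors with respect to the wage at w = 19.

ε = -2

MP_L = (1/2)·12·L^(-1/2), so P·MP_L = w gives 114·L^(-1/2) = w.
Solving, L(w) = (114/w)^(2). This is a constant-elasticity form: L ∝ w^(−2), so ε = −2.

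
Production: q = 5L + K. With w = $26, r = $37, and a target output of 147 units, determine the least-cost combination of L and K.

L* = 29.4, K* = 0

The inputs are perfect substitutes, so the firm uses whichever has the lower cost per unit of output.
Cost per unit of output via L is 5.2; via K it is 37. L is cheaper.
Producing q = 147 with L alone: L = 29.4, K = 0.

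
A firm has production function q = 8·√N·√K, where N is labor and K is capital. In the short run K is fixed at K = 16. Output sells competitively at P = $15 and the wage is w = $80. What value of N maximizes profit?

With K = 16, MP_N = (1/2)·8·N^(-1/2)·16^(1/2) = 16·N^(-1/2).
Profit maximization for a price taker requires P·MP_N = w: 15·16·N^(-1/2) = 80.
So N^(-1/2) = 1/3, which gives N = 9.

N* = 9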